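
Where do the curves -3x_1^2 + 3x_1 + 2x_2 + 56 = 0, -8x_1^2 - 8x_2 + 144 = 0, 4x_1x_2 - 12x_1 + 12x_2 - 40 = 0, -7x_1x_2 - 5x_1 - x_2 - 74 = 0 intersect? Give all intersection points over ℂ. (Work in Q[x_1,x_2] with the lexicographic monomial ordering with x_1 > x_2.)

{(-4, 2)}

Compute a lex Gröbner basis by Buchberger's algorithm.
f_1 = -3x_1^2 + 3x_1 + 2x_2 + 56, LT = x_1^2.
f_2 = -8x_1^2 - 8x_2 + 144, LT = x_1^2.
f_3 = 4x_1x_2 - 12x_1 + 12x_2 - 40, LT = x_1x_2.
f_4 = -7x_1x_2 - 5x_1 - x_2 - 74, LT = x_1x_2.

S(f_1,f_2): lcm = x_1^2. S = -x_1 - 5/3x_2 - 2/3.
  leading term x_1: no divisor's leading term divides it; move -x_1 to the remainder.
  leading term x_2: no divisor's leading term divides it; move -5/3x_2 to the remainder.
  leading term 1: no divisor's leading term divides it; move -2/3 to the remainder.
  remainder -x_1 - 5/3x_2 - 2/3 ≠ 0; add h_5 = -x_1 - 5/3x_2 - 2/3 to the basis.

S(f_1,f_3): lcm = x_1^2x_2. S = 3x_1^2 - 4x_1x_2 + 10x_1 - 2/3x_2^2 - 56/3x_2.
  leading term x_1^2: subtract (-1)·f_1 from 3x_1^2 - 4x_1x_2 + 10x_1 - 2/3x_2^2 - 56/3x_2 → -4x_1x_2 + 13x_1 - 2/3x_2^2 - 50/3x_2 + 56
  leading term x_1x_2: subtract (-1)·f_3 from -4x_1x_2 + 13x_1 - 2/3x_2^2 - 50/3x_2 + 56 → x_1 - 2/3x_2^2 - 14/3x_2 + 16
  leading term x_1: subtract (-1)·h_5 from x_1 - 2/3x_2^2 - 14/3x_2 + 16 → -2/3x_2^2 - 19/3x_2 + 46/3
  leading term x_2^2: no divisor's leading term divides it; move -2/3x_2^2 to the remainder.
  leading term x_2: no divisor's leading term divides it; move -19/3x_2 to the remainder.
  leading term 1: no divisor's leading term divides it; move 46/3 to the remainder.
  remainder -2/3x_2^2 - 19/3x_2 + 46/3 ≠ 0; add h_6 = -2/3x_2^2 - 19/3x_2 + 46/3 to the basis.

S(f_1,f_4): lcm = x_1^2x_2. S = -5/7x_1^2 - 8/7x_1x_2 - 74/7x_1 - 2/3x_2^2 - 56/3x_2.
  leading term x_1^2: subtract (5/21)·f_1 from -5/7x_1^2 - 8/7x_1x_2 - 74/7x_1 - 2/3x_2^2 - 56/3x_2 → -8/7x_1x_2 - 79/7x_1 - 2/3x_2^2 - 134/7x_2 - 40/3
  leading term x_1x_2: subtract (-2/7)·f_3 from -8/7x_1x_2 - 79/7x_1 - 2/3x_2^2 - 134/7x_2 - 40/3 → -103/7x_1 - 2/3x_2^2 - 110/7x_2 - 520/21
  leading term x_1: subtract (103/7)·h_5 from -103/7x_1 - 2/3x_2^2 - 110/7x_2 - 520/21 → -2/3x_2^2 + 185/21x_2 - 314/21
  leading term x_2^2: subtract (1)·h_6 from -2/3x_2^2 + 185/21x_2 - 314/21 → 106/7x_2 - 212/7
  leading term x_2: no divisor's leading term divides it; move 106/7x_2 to the remainder.
  leading term 1: no divisor's leading term divides it; move -212/7 to the remainder.
  remainder 106/7x_2 - 212/7 ≠ 0; add h_7 = 106/7x_2 - 212/7 to the basis.

The other S-polynomials (S(f_2,f_3), S(f_2,f_4), S(f_3,f_4), S(f_1,h_5), S(f_2,h_5), S(f_3,h_5), S(f_4,h_5), S(f_1,h_6), S(f_2,h_6), S(f_3,h_6), S(f_4,h_6), S(h_5,h_6), S(f_1,h_7), S(f_2,h_7), S(f_3,h_7), S(f_4,h_7), S(h_5,h_7), S(h_6,h_7)) all reduce to 0 modulo the current basis, so we have a Gröbner basis.
Inter-reduce: drop elements whose leading term is divisible by another's, tail-reduce, and make monic.
Reduced Gröbner basis: {x_1 + 4, x_2 - 2}.

Since the basis is lex-ordered, x_2 - 2 is univariate in x_2. Its roots are {2}. Back-substituting each root into the other basis elements fixes the other coordinates.
  x_2 = 2: the earlier basis element becomes x_1 + 4 = 0, giving x_1 = -4 — point (-4, 2).
Check: every point annihilates each of the original generators.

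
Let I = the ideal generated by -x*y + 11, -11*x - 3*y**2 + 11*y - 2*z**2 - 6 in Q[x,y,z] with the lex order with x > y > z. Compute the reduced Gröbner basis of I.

f_1 = -x*y + 11, LT = x*y.
f_2 = -11*x - 3*y**2 + 11*y - 2*z**2 - 6, LT = x.

S(f_1,f_2): lcm = x*y. S = -3/11*y**3 + y**2 - 2/11*y*z**2 - 6/11*y - 11.
  leading term y**3: no divisor's leading term divides it; move -3/11*y**3 to the remainder.
  leading term y**2: no divisor's leading term divides it; move y**2 to the remainder.
  leading term y*z**2: no divisor's leading term divides it; move -2/11*y*z**2 to the remainder.
  leading term y: no divisor's leading term divides it; move -6/11*y to the remainder.
  leading term 1: no divisor's leading term divides it; move -11 to the remainder.
  remainder -3/11*y**3 + y**2 - 2/11*y*z**2 - 6/11*y - 11 ≠ 0; add g_3 = -3/11*y**3 + y**2 - 2/11*y*z**2 - 6/11*y - 11 to the basis.

The other S-polynomials (S(f_1,g_3), S(f_2,g_3)) all reduce to 0 modulo the current basis, so we have a Gröbner basis.
Inter-reduce: drop elements whose leading term is divisible by another's, tail-reduce, and make monic.

G = {x + 3/11*y**2 - y + 2/11*z**2 + 6/11, y**3 - 11/3*y**2 + 2/3*y*z**2 + 2*y + 121/3}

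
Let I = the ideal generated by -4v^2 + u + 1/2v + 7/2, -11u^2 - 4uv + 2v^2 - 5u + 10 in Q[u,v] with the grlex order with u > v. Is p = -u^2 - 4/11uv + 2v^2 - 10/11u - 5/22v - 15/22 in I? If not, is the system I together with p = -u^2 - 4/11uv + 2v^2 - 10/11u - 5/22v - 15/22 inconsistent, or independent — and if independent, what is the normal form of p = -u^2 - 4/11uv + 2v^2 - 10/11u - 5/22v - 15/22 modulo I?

-u^2 - 4/11uv + 2v^2 - 10/11u - 5/22v - 15/22 lies in I (it reduces to 0).

First compute the reduced Gröbner basis of I by Buchberger's algorithm.
f_1 = -4v^2 + u + 1/2v + 7/2, LT = v^2.
f_2 = -11u^2 - 4uv + 2v^2 - 5u + 10, LT = u^2.

The S-polynomials (S(f_1,f_2)) all reduce to 0 modulo the current basis, so we have a Gröbner basis.
Inter-reduce: drop elements whose leading term is divisible by another's, tail-reduce, and make monic.
Reduced Gröbner basis: {u^2 + 4/11uv + 9/22u - 1/44v - 47/44, v^2 - 1/4u - 1/8v - 7/8}.
Label its elements g_1 = u^2 + 4/11uv + 9/22u - 1/44v - 47/44, g_2 = v^2 - 1/4u - 1/8v - 7/8.

Reduce p = -u^2 - 4/11uv + 2v^2 - 10/11u - 5/22v - 15/22 modulo G:
  leading term u^2: subtract (-1)·g_1 from -u^2 - 4/11uv + 2v^2 - 10/11u - 5/22v - 15/22 → 2v^2 - 1/2u - 1/4v - 7/4
  leading term v^2: subtract (2)·g_2 from 2v^2 - 1/2u - 1/4v - 7/4 → 0
  normal form = 0.
Since the normal form is 0, p ∈ I.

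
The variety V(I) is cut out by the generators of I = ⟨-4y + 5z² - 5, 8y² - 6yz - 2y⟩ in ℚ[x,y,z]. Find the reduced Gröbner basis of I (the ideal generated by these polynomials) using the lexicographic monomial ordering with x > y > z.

G = {y - 5/4z² + 5/4, z⁴ - ⅗z³ - 11/5z² + ⅗z + 6/5}

f_1 = -4y + 5z² - 5, LT = y.
f_2 = 8y² - 6yz - 2y, LT = y².

S(f_1,f_2): lcm = y². S = -5/4yz² + ¾yz + 3/2y.
  reduce S modulo (f_1, f_2):
  remainder -25/16z⁴ + 15/16z³ + 55/16z² - 15/16z - 15/8 ≠ 0; add g_3 = -25/16z⁴ + 15/16z³ + 55/16z² - 15/16z - 15/8 to the basis.

The other S-polynomials (S(f_1,g_3), S(f_2,g_3)) all reduce to 0 modulo the current basis, so we have a Gröbner basis.
Inter-reduce: drop elements whose leading term is divisible by another's, tail-reduce, and make monic.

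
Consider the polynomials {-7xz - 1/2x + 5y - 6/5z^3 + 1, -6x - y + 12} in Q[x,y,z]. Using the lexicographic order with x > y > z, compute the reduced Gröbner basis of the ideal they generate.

G = {x + 1/6y - 2, yz + 61/14y - 36/35z^3 - 12z}

The reduced Gröbner basis is the canonical form of the ideal for this ordering.

f_1 = -7xz - 1/2x + 5y - 6/5z^3 + 1, LT = xz.
f_2 = -6x - y + 12, LT = x.

S(f_1,f_2): lcm = xz. S = 1/14x - 1/6yz - 5/7y + 6/35z^3 + 2z - 1/7.
  leading term x: subtract (-1/84)·f_2 from 1/14x - 1/6yz - 5/7y + 6/35z^3 + 2z - 1/7 → -1/6yz - 61/84y + 6/35z^3 + 2z
  leading term yz: no divisor's leading term divides it; move -1/6yz to the remainder.
  leading term y: no divisor's leading term divides it; move -61/84y to the remainder.
  leading term z^3: no divisor's leading term divides it; move 6/35z^3 to the remainder.
  leading term z: no divisor's leading term divides it; move 2z to the remainder.
  remainder -1/6yz - 61/84y + 6/35z^3 + 2z ≠ 0; add g_3 = -1/6yz - 61/84y + 6/35z^3 + 2z to the basis.

The other S-polynomials (S(f_1,g_3), S(f_2,g_3)) all reduce to 0 modulo the current basis, so we have a Gröbner basis.
Inter-reduce: drop elements whose leading term is divisible by another's, tail-reduce, and make monic.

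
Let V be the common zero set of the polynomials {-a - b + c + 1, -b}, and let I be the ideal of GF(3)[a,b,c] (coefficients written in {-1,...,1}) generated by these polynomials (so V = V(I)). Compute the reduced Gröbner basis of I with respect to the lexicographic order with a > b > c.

G = {a - c - 1, b}

f_1 = -a - b + c + 1, LT = a.
f_2 = -b, LT = b.

The S-polynomials (S(f_1,f_2)) all reduce to 0 modulo the current basis, so we have a Gröbner basis.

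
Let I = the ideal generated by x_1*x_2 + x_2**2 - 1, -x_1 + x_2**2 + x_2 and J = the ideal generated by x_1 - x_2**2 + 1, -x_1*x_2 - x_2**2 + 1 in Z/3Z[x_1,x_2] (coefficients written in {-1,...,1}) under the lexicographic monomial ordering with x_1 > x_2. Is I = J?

No, the ideals differ.

Equality of ideals is decidable: compute both reduced Gröbner bases (unique for the ordering) and check whether they agree.
Buchberger on the first generating set:
f_1 = x_1*x_2 + x_2**2 - 1, LT = x_1*x_2.
f_2 = -x_1 + x_2**2 + x_2, LT = x_1.

S(f_1,f_2): lcm = x_1*x_2. S = x_2**3 - x_2**2 - 1.
  reduce S modulo (f_1, f_2):
  remainder x_2**3 - x_2**2 - 1 ≠ 0; add g_3 = x_2**3 - x_2**2 - 1 to the basis.

The other S-polynomials (S(f_1,g_3), S(f_2,g_3)) all reduce to 0 modulo the current basis, so we have a Gröbner basis.
Inter-reduce: drop elements whose leading term is divisible by another's, tail-reduce, and make monic.
Reduced Gröbner basis: {x_1 - x_2**2 - x_2, x_2**3 - x_2**2 - 1}.

Buchberger on the second generating set:
h_1 = x_1 - x_2**2 + 1, LT = x_1.
h_2 = -x_1*x_2 - x_2**2 + 1, LT = x_1*x_2.

S(h_1,h_2): lcm = x_1*x_2. S = -x_2**3 - x_2**2 + x_2 + 1.
  reduce S modulo (h_1, h_2):
  remainder -x_2**3 - x_2**2 + x_2 + 1 ≠ 0; add k_3 = -x_2**3 - x_2**2 + x_2 + 1 to the basis.

The other S-polynomials (S(h_1,k_3), S(h_2,k_3)) all reduce to 0 modulo the current basis, so we have a Gröbner basis.
Inter-reduce: drop elements whose leading term is divisible by another's, tail-reduce, and make monic.
Reduced Gröbner basis: {x_1 - x_2**2 + 1, x_2**3 + x_2**2 - x_2 - 1}.

The bases are distinct; the ideals are different.
The same test decides containment: I ⊆ J iff every generator of I reduces to 0 modulo a Gröbner basis of J.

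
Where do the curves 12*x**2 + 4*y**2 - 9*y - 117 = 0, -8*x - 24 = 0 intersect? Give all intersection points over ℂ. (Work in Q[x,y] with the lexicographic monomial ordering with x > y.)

{(-3, -3/4), (-3, 3)}

Compute a lex Gröbner basis by Buchberger's algorithm.
f_1 = 12*x**2 + 4*y**2 - 9*y - 117, LT = x**2.
f_2 = -8*x - 24, LT = x.

S(f_1,f_2): lcm = x**2. S = -3*x + 1/3*y**2 - 3/4*y - 39/4.
  leading term x: subtract (3/8)·f_2 from -3*x + 1/3*y**2 - 3/4*y - 39/4 → 1/3*y**2 - 3/4*y - 3/4
  leading term y**2: no divisor's leading term divides it; move 1/3*y**2 to the remainder.
  leading term y: no divisor's leading term divides it; move -3/4*y to the remainder.
  leading term 1: no divisor's leading term divides it; move -3/4 to the remainder.
  remainder 1/3*y**2 - 3/4*y - 3/4 ≠ 0; add h_3 = 1/3*y**2 - 3/4*y - 3/4 to the basis.

S(f_1,h_3): leading monomials are coprime, so the S-polynomial reduces to 0 (Buchberger's first criterion).
S(f_2,h_3): leading monomials are coprime, so the S-polynomial reduces to 0 (Buchberger's first criterion).
Every S-polynomial of the final basis reduces to 0, so we have a Gröbner basis.
Inter-reduce: drop elements whose leading term is divisible by another's, tail-reduce, and make monic.
Reduced Gröbner basis: {x + 3, y**2 - 9/4*y - 9/4}.

Since the basis is lex-ordered, y**2 - 9/4*y - 9/4 is univariate in y. Its roots are {-3/4, 3}. Back-substituting each root into the other basis elements fixes the other coordinates.
  y = -3/4: the earlier basis element becomes x + 3 = 0, giving x = -3 — point (-3, -3/4).
  y = 3: the earlier basis element becomes x + 3 = 0, giving x = -3 — point (-3, 3).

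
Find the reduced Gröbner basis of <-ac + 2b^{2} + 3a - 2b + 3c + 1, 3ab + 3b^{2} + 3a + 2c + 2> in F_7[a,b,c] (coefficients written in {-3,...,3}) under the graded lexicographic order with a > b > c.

G = {b^{3} - 3b^{2}c + 2b^{2} - 2bc - 2c^{2} + 3b + 2c + 3, ab + b^{2} + a + 3c + 3, ac - 2b^{2} - 3a + 2b - 3c - 1}

This is the nonlinear analogue of row-reducing a linear system.

f_1 = -ac + 2b^{2} + 3a - 2b + 3c + 1, LT = ac.
f_2 = 3ab + 3b^{2} + 3a + 2c + 2, LT = ab.

S(f_1,f_2): lcm = abc. S = -2b^{3} - b^{2}c - 3ab - ac + 2b^{2} - 3bc - 3c^{2} - b - 3c.
  leading term b^{3}: no divisor's leading term divides it; move -2b^{3} to the remainder.
  leading term b^{2}c: no divisor's leading term divides it; move -b^{2}c to the remainder.
  leading term ab: subtract (-1)·f_2 from -3ab - ac + 2b^{2} - 3bc - 3c^{2} - b - 3c → -ac - 2b^{2} - 3bc - 3c^{2} + 3a - b - c + 2
  leading term ac: subtract (1)·f_1 from -ac - 2b^{2} - 3bc - 3c^{2} + 3a - b - c + 2 → 3b^{2} - 3bc - 3c^{2} + b + 3c + 1
  leading term b^{2}: no divisor's leading term divides it; move 3b^{2} to the remainder.
  leading term bc: no divisor's leading term divides it; move -3bc to the remainder.
  leading term c^{2}: no divisor's leading term divides it; move -3c^{2} to the remainder.
  leading term b: no divisor's leading term divides it; move b to the remainder.
  leading term c: no divisor's leading term divides it; move 3c to the remainder.
  leading term 1: no divisor's leading term divides it; move 1 to the remainder.
  remainder -2b^{3} - b^{2}c + 3b^{2} - 3bc - 3c^{2} + b + 3c + 1 ≠ 0; add g_3 = -2b^{3} - b^{2}c + 3b^{2} - 3bc - 3c^{2} + b + 3c + 1 to the basis.

The other S-polynomials (S(f_1,g_3), S(f_2,g_3)) all reduce to 0 modulo the current basis, so we have a Gröbner basis.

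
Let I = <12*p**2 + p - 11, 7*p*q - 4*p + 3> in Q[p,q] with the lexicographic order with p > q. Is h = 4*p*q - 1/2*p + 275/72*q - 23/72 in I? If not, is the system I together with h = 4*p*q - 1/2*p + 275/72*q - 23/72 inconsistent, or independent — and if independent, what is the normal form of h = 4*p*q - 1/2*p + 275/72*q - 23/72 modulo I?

4*p*q - 1/2*p + 275/72*q - 23/72 lies in I (it reduces to 0).

First compute the reduced Gröbner basis of I by Buchberger's algorithm.
f_1 = 12*p**2 + p - 11, LT = p**2.
f_2 = 7*p*q - 4*p + 3, LT = p*q.

S(f_1,f_2): lcm = p**2*q. S = 4/7*p**2 + 1/12*p*q - 3/7*p - 11/12*q.
  leading term p**2: subtract (1/21)·f_1 from 4/7*p**2 + 1/12*p*q - 3/7*p - 11/12*q → 1/12*p*q - 10/21*p - 11/12*q + 11/21
  leading term p*q: subtract (1/84)·f_2 from 1/12*p*q - 10/21*p - 11/12*q + 11/21 → -3/7*p - 11/12*q + 41/84
  leading term p: no divisor's leading term divides it; move -3/7*p to the remainder.
  leading term q: no divisor's leading term divides it; move -11/12*q to the remainder.
  leading term 1: no divisor's leading term divides it; move 41/84 to the remainder.
  remainder -3/7*p - 11/12*q + 41/84 ≠ 0; add k_3 = -3/7*p - 11/12*q + 41/84 to the basis.

S(f_1,k_3): lcm = p**2. S = -77/36*p*q + 11/9*p - 11/12.
  leading term p*q: subtract (-11/36)·f_2 from -77/36*p*q + 11/9*p - 11/12 → 0
  remainder 0.

S(f_2,k_3): lcm = p*q. S = -4/7*p - 77/36*q**2 + 41/36*q + 3/7.
  leading term p: subtract (4/3)·k_3 from -4/7*p - 77/36*q**2 + 41/36*q + 3/7 → -77/36*q**2 + 85/36*q - 2/9
  leading term q**2: no divisor's leading term divides it; move -77/36*q**2 to the remainder.
  leading term q: no divisor's leading term divides it; move 85/36*q to the remainder.
  leading term 1: no divisor's leading term divides it; move -2/9 to the remainder.
  remainder -77/36*q**2 + 85/36*q - 2/9 ≠ 0; add k_4 = -77/36*q**2 + 85/36*q - 2/9 to the basis.

S(f_1,k_4): leading monomials are coprime, so the S-polynomial reduces to 0 (Buchberger's first criterion).
S(f_2,k_4): lcm = p*q**2. S = 41/77*p*q - 8/77*p + 3/7*q.
  leading term p*q: subtract (41/539)·f_2 from 41/77*p*q - 8/77*p + 3/7*q → 108/539*p + 3/7*q - 123/539
  leading term p: subtract (-36/77)·k_3 from 108/539*p + 3/7*q - 123/539 → 0
  remainder 0.

S(k_3,k_4): leading monomials are coprime, so the S-polynomial reduces to 0 (Buchberger's first criterion).
Every S-polynomial of the final basis reduces to 0, so we have a Gröbner basis.
Inter-reduce: drop elements whose leading term is divisible by another's, tail-reduce, and make monic.
Reduced Gröbner basis: {p + 77/36*q - 41/36, q**2 - 85/77*q + 8/77}.
Label its elements g_1 = p + 77/36*q - 41/36, g_2 = q**2 - 85/77*q + 8/77.

Reduce h = 4*p*q - 1/2*p + 275/72*q - 23/72 modulo G:
  leading term p*q: subtract (4*q)·g_1 from 4*p*q - 1/2*p + 275/72*q - 23/72 → -1/2*p - 77/9*q**2 + 67/8*q - 23/72
  leading term p: subtract (-1/2)·g_1 from -1/2*p - 77/9*q**2 + 67/8*q - 23/72 → -77/9*q**2 + 85/9*q - 8/9
  leading term q**2: subtract (-77/9)·g_2 from -77/9*q**2 + 85/9*q - 8/9 → 0
  normal form = 0.
Since the normal form is 0, h ∈ I.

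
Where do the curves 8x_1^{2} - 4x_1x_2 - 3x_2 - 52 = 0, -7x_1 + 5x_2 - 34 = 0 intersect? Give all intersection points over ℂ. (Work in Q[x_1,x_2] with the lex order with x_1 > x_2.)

Compute a lex Gröbner basis by Buchberger's algorithm.
f_1 = 8x_1^{2} - 4x_1x_2 - 3x_2 - 52, LT = x_1^{2}.
f_2 = -7x_1 + 5x_2 - 34, LT = x_1.

S(f_1,f_2): lcm = x_1^{2}. S = \tfrac{3}{14}x_1x_2 - \tfrac{34}{7}x_1 - \tfrac{3}{8}x_2 - \tfrac{13}{2}.
  leading term x_1x_2: subtract (-\tfrac{3}{98}x_2)·f_2 from \tfrac{3}{14}x_1x_2 - \tfrac{34}{7}x_1 - \tfrac{3}{8}x_2 - \tfrac{13}{2} → -\tfrac{34}{7}x_1 + \tfrac{15}{98}x_2^{2} - \tfrac{555}{392}x_2 - \tfrac{13}{2}
  leading term x_1: subtract (\tfrac{34}{49})·f_2 from -\tfrac{34}{7}x_1 + \tfrac{15}{98}x_2^{2} - \tfrac{555}{392}x_2 - \tfrac{13}{2} → \tfrac{15}{98}x_2^{2} - \tfrac{1915}{392}x_2 + \tfrac{1675}{98}
  leading term x_2^{2}: no divisor's leading term divides it; move \tfrac{15}{98}x_2^{2} to the remainder.
  leading term x_2: no divisor's leading term divides it; move -\tfrac{1915}{392}x_2 to the remainder.
  leading term 1: no divisor's leading term divides it; move \tfrac{1675}{98} to the remainder.
  remainder \tfrac{15}{98}x_2^{2} - \tfrac{1915}{392}x_2 + \tfrac{1675}{98} ≠ 0; add h_3 = \tfrac{15}{98}x_2^{2} - \tfrac{1915}{392}x_2 + \tfrac{1675}{98} to the basis.

The other S-polynomials (S(f_1,h_3), S(f_2,h_3)) all reduce to 0 modulo the current basis, so we have a Gröbner basis.
Inter-reduce: drop elements whose leading term is divisible by another's, tail-reduce, and make monic.
Reduced Gröbner basis: {x_1 - \tfrac{5}{7}x_2 + \tfrac{34}{7}, x_2^{2} - \tfrac{383}{12}x_2 + \tfrac{335}{3}}.

Elimination: the polynomial x_2^{2} - \tfrac{383}{12}x_2 + \tfrac{335}{3} lies in the elimination ideal for x_2, so x_2 ∈ {4, 335/12}. For each such x_2, the remaining basis elements (now univariate) give the rest of the solution.
  x_2 = 4: the earlier basis element becomes x_1 + 2 = 0, giving x_1 = -2 — point (-2, 4).
  x_2 = 335/12: the earlier basis element becomes x_1 - \tfrac{181}{12} = 0, giving x_1 = 181/12 — point (181/12, 335/12).
Check: every point annihilates each of the original generators.

{(-2, 4), (181/12, 335/12)}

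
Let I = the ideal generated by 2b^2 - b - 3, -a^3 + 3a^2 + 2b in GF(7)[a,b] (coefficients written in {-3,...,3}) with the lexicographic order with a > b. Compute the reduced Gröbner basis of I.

G = {a^3 - 3a^2 - 2b, b^2 + 3b + 2}

f_1 = 2b^2 - b - 3, LT = b^2.
f_2 = -a^3 + 3a^2 + 2b, LT = a^3.

The S-polynomials (S(f_1,f_2)) all reduce to 0 modulo the current basis, so we have a Gröbner basis.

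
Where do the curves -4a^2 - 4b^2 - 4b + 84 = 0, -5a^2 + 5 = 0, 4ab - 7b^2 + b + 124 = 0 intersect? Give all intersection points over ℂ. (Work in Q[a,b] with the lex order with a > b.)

Compute a lex Gröbner basis by Buchberger's algorithm.
f_1 = -4a^2 - 4b^2 - 4b + 84, LT = a^2.
f_2 = -5a^2 + 5, LT = a^2.
f_3 = 4ab - 7b^2 + b + 124, LT = ab.

S(f_1,f_2): lcm = a^2. S = b^2 + b - 20.
  leading term b^2: no divisor's leading term divides it; move b^2 to the remainder.
  leading term b: no divisor's leading term divides it; move b to the remainder.
  leading term 1: no divisor's leading term divides it; move -20 to the remainder.
  remainder b^2 + b - 20 ≠ 0; add h_4 = b^2 + b - 20 to the basis.

S(f_1,f_3): lcm = a^2b. S = 7/4ab^2 - 1/4ab - 31a + b^3 + b^2 - 21b.
  leading term ab^2: subtract (7/16b)·f_3 from 7/4ab^2 - 1/4ab - 31a + b^3 + b^2 - 21b → -1/4ab - 31a + 65/16b^3 + 9/16b^2 - 301/4b
  leading term ab: subtract (-1/16)·f_3 from -1/4ab - 31a + 65/16b^3 + 9/16b^2 - 301/4b → -31a + 65/16b^3 + 1/8b^2 - 1203/16b + 31/4
  leading term a: no divisor's leading term divides it; move -31a to the remainder.
  leading term b^3: subtract (65/16b)·h_4 from 65/16b^3 + 1/8b^2 - 1203/16b + 31/4 → -63/16b^2 + 97/16b + 31/4
  leading term b^2: subtract (-63/16)·h_4 from -63/16b^2 + 97/16b + 31/4 → 10b - 71
  leading term b: no divisor's leading term divides it; move 10b to the remainder.
  leading term 1: no divisor's leading term divides it; move -71 to the remainder.
  remainder -31a + 10b - 71 ≠ 0; add h_5 = -31a + 10b - 71 to the basis.

S(f_3,h_4): lcm = ab^2. S = -ab + 20a - 7/4b^3 + 1/4b^2 + 31b.
  leading term ab: subtract (-1/4)·f_3 from -ab + 20a - 7/4b^3 + 1/4b^2 + 31b → 20a - 7/4b^3 - 3/2b^2 + 125/4b + 31
  leading term a: subtract (-20/31)·h_5 from 20a - 7/4b^3 - 3/2b^2 + 125/4b + 31 → -7/4b^3 - 3/2b^2 + 4675/124b - 459/31
  leading term b^3: subtract (-7/4b)·h_4 from -7/4b^3 - 3/2b^2 + 4675/124b - 459/31 → 1/4b^2 + 335/124b - 459/31
  leading term b^2: subtract (1/4)·h_4 from 1/4b^2 + 335/124b - 459/31 → 76/31b - 304/31
  leading term b: no divisor's leading term divides it; move 76/31b to the remainder.
  leading term 1: no divisor's leading term divides it; move -304/31 to the remainder.
  remainder 76/31b - 304/31 ≠ 0; add h_6 = 76/31b - 304/31 to the basis.

The other S-polynomials (S(f_2,f_3), S(f_1,h_4), S(f_2,h_4), S(f_1,h_5), S(f_2,h_5), S(f_3,h_5), S(h_4,h_5), S(f_1,h_6), S(f_2,h_6), S(f_3,h_6), S(h_4,h_6), S(h_5,h_6)) all reduce to 0 modulo the current basis, so we have a Gröbner basis.
Inter-reduce: drop elements whose leading term is divisible by another's, tail-reduce, and make monic.
Reduced Gröbner basis: {a + 1, b - 4}.

From the last basis element, b - 4 = 0, so b takes values in {4}. Each choice, substituted upward through the basis, yields the corresponding point(s) of the solution set.
  b = 4: the earlier basis element becomes a + 1 = 0, giving a = -1 — point (-1, 4).
Check: every point annihilates each of the original generators.

{(-1, 4)}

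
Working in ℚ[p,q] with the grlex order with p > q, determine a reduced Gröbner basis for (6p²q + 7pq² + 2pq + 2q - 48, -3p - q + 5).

G = {q³ - 13/5q² - 66/5q + 144/5, p + ⅓q - 5/3}

The reduced Gröbner basis is the canonical form of the ideal for this ordering.

f_1 = 6p²q + 7pq² + 2pq + 2q - 48, LT = p²q.
f_2 = -3p - q + 5, LT = p.

S(f_1,f_2): lcm = p²q. S = ⅚pq² + 2pq + ⅓q - 8.
  leading term pq²: subtract (-5/18q²)·f_2 from ⅚pq² + 2pq + ⅓q - 8 → -5/18q³ + 2pq + 25/18q² + ⅓q - 8
  leading term q³: no divisor's leading term divides it; move -5/18q³ to the remainder.
  leading term pq: subtract (-⅔q)·f_2 from 2pq + 25/18q² + ⅓q - 8 → 13/18q² + 11/3q - 8
  leading term q²: no divisor's leading term divides it; move 13/18q² to the remainder.
  leading term q: no divisor's leading term divides it; move 11/3q to the remainder.
  leading term 1: no divisor's leading term divides it; move -8 to the remainder.
  remainder -5/18q³ + 13/18q² + 11/3q - 8 ≠ 0; add g_3 = -5/18q³ + 13/18q² + 11/3q - 8 to the basis.

S(f_1,g_3): lcm = p²q³. S = 7/6pq⁴ + 13/5p²q² + ⅓pq³ + 66/5p²q + ⅓q³ - 144/5p² - 8q².
  leading term pq⁴: subtract (-7/18q⁴)·f_2 from 7/6pq⁴ + 13/5p²q² + ⅓pq³ + 66/5p²q + ⅓q³ - 144/5p² - 8q² → -7/18q⁵ + 13/5p²q² + ⅓pq³ + 35/18q⁴ + 66/5p²q + ⅓q³ - 144/5p² - 8q²
  leading term q⁵: subtract (7/5q²)·g_3 from -7/18q⁵ + 13/5p²q² + ⅓pq³ + 35/18q⁴ + 66/5p²q + ⅓q³ - 144/5p² - 8q² → 13/5p²q² + ⅓pq³ + 14/15q⁴ + 66/5p²q - 24/5q³ - 144/5p² + 16/5q²
  leading term p²q²: subtract (13/30q)·f_1 from 13/5p²q² + ⅓pq³ + 14/15q⁴ + 66/5p²q - 24/5q³ - 144/5p² + 16/5q² → -27/10pq³ + 14/15q⁴ + 66/5p²q - 13/15pq² - 24/5q³ - 144/5p² + 7/3q² + 104/5q
  leading term pq³: subtract (9/10q³)·f_2 from -27/10pq³ + 14/15q⁴ + 66/5p²q - 13/15pq² - 24/5q³ - 144/5p² + 7/3q² + 104/5q → 11/6q⁴ + 66/5p²q - 13/15pq² - 93/10q³ - 144/5p² + 7/3q² + 104/5q
  leading term q⁴: subtract (-33/5q)·g_3 from 11/6q⁴ + 66/5p²q - 13/15pq² - 93/10q³ - 144/5p² + 7/3q² + 104/5q → 66/5p²q - 13/15pq² - 68/15q³ - 144/5p² + 398/15q² - 32q
  leading term p²q: subtract (11/5)·f_1 from 66/5p²q - 13/15pq² - 68/15q³ - 144/5p² + 398/15q² - 32q → -244/15pq² - 68/15q³ - 144/5p² - 22/5pq + 398/15q² - 182/5q + 528/5
  leading term pq²: subtract (244/45q²)·f_2 from -244/15pq² - 68/15q³ - 144/5p² - 22/5pq + 398/15q² - 182/5q + 528/5 → 8/9q³ - 144/5p² - 22/5pq - 26/45q² - 182/5q + 528/5
  leading term q³: subtract (-16/5)·g_3 from 8/9q³ - 144/5p² - 22/5pq - 26/45q² - 182/5q + 528/5 → -144/5p² - 22/5pq + 26/15q² - 74/3q + 80
  leading term p²: subtract (48/5p)·f_2 from -144/5p² - 22/5pq + 26/15q² - 74/3q + 80 → 26/5pq + 26/15q² - 48p - 74/3q + 80
  leading term pq: subtract (-26/15q)·f_2 from 26/5pq + 26/15q² - 48p - 74/3q + 80 → -48p - 16q + 80
  leading term p: subtract (16)·f_2 from -48p - 16q + 80 → 0
  remainder 0.

S(f_2,g_3): leading monomials are coprime, so the S-polynomial reduces to 0 (Buchberger's first criterion).
Every S-polynomial of the final basis reduces to 0, so we have a Gröbner basis.
Inter-reduce: drop elements whose leading term is divisible by another's, tail-reduce, and make monic.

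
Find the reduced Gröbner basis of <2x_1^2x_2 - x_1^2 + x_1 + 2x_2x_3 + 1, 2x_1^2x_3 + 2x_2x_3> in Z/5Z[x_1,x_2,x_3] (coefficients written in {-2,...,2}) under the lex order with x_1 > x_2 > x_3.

f_1 = 2x_1^2x_2 - x_1^2 + x_1 + 2x_2x_3 + 1, LT = x_1^2x_2.
f_2 = 2x_1^2x_3 + 2x_2x_3, LT = x_1^2x_3.

S(f_1,f_2): lcm = x_1^2x_2x_3. S = 2x_1^2x_3 - 2x_1x_3 - x_2^2x_3 + x_2x_3^2 - 2x_3.
  reduce S modulo (f_1, f_2):
  remainder -2x_1x_3 - x_2^2x_3 + x_2x_3^2 - 2x_2x_3 - 2x_3 ≠ 0; add g_3 = -2x_1x_3 - x_2^2x_3 + x_2x_3^2 - 2x_2x_3 - 2x_3 to the basis.

S(f_1,g_3): lcm = x_1^2x_2x_3. S = 2x_1^2x_3 + 2x_1x_2^3x_3 - 2x_1x_2^2x_3^2 - x_1x_2^2x_3 - x_1x_2x_3 - 2x_1x_3 + x_2x_3^2 - 2x_3.
  reduce S modulo (f_1, f_2, g_3):
  remainder -x_2^5x_3 + 2x_2^4x_3^2 + x_2^4x_3 - x_2^3x_3^3 - x_2^3x_3^2 + 2x_2^3x_3 - x_2^2x_3^2 - 2x_2^2x_3 + x_2x_3 ≠ 0; add g_4 = -x_2^5x_3 + 2x_2^4x_3^2 + x_2^4x_3 - x_2^3x_3^3 - x_2^3x_3^2 + 2x_2^3x_3 - x_2^2x_3^2 - 2x_2^2x_3 + x_2x_3 to the basis.

S(f_2,g_3): lcm = x_1^2x_3. S = 2x_1x_2^2x_3 - 2x_1x_2x_3^2 - x_1x_2x_3 - x_1x_3 + x_2x_3.
  reduce S modulo (f_1, f_2, g_3, g_4):
  remainder -x_2^4x_3 + 2x_2^3x_3^2 + x_2^3x_3 - x_2^2x_3^3 - x_2^2x_3^2 + 2x_2^2x_3 - x_2x_3^2 - 2x_2x_3 + x_3 ≠ 0; add g_5 = -x_2^4x_3 + 2x_2^3x_3^2 + x_2^3x_3 - x_2^2x_3^3 - x_2^2x_3^2 + 2x_2^2x_3 - x_2x_3^2 - 2x_2x_3 + x_3 to the basis.

The other S-polynomials (S(f_1,g_4), S(f_2,g_4), S(g_3,g_4), S(f_1,g_5), S(f_2,g_5), S(g_3,g_5), S(g_4,g_5)) all reduce to 0 modulo the current basis, so we have a Gröbner basis.
Inter-reduce: drop elements whose leading term is divisible by another's, tail-reduce, and make monic.

G = {x_1^2x_2 + 2x_1^2 - 2x_1 + x_2x_3 - 2, x_1x_3 - 2x_2^2x_3 + 2x_2x_3^2 + x_2x_3 + x_3, x_2^4x_3 - 2x_2^3x_3^2 - x_2^3x_3 + x_2^2x_3^3 + x_2^2x_3^2 - 2x_2^2x_3 + x_2x_3^2 + 2x_2x_3 - x_3}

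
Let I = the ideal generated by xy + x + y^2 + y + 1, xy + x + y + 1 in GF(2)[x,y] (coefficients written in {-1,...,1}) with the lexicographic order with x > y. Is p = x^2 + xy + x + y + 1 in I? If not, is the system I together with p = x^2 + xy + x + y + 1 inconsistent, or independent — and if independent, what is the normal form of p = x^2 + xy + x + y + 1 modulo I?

First compute the reduced Gröbner basis of I by Buchberger's algorithm.
f_1 = xy + x + y^2 + y + 1, LT = xy.
f_2 = xy + x + y + 1, LT = xy.

S(f_1,f_2): lcm = xy. S = y^2.
  reduce S modulo (f_1, f_2):
  remainder y^2 ≠ 0; add h_3 = y^2 to the basis.

S(f_1,h_3): lcm = xy^2. S = xy + y^3 + y^2 + y.
  reduce S modulo (f_1, f_2, h_3):
  remainder x + 1 ≠ 0; add h_4 = x + 1 to the basis.

The other S-polynomials (S(f_2,h_3), S(f_1,h_4), S(f_2,h_4), S(h_3,h_4)) all reduce to 0 modulo the current basis, so we have a Gröbner basis.
Inter-reduce: drop elements whose leading term is divisible by another's, tail-reduce, and make monic.
Reduced Gröbner basis: {x + 1, y^2}.
Label its elements g_1 = x + 1, g_2 = y^2.

Reduce p = x^2 + xy + x + y + 1 modulo G:
  leading term x^2: subtract (x)·g_1 from x^2 + xy + x + y + 1 → xy + y + 1
  leading term xy: subtract (y)·g_1 from xy + y + 1 → 1
  leading term 1: no divisor's leading term divides it; move 1 to the remainder.
  normal form = 1.
The normal form is nonzero, so p ∉ I. Since p minus its normal form lies in I, I + (p) = I + (r) where r = 1; decide whether this ideal is the whole ring.
Here r = 1 is a nonzero constant, hence a unit: 1 ∈ I + (p), the Gröbner basis of I + (p) is {1}, and the enlarged system has no common solution — adjoining p is inconsistent.

The remainder on division by a Gröbner basis is unique — it is the normal form.

Adjoining x^2 + xy + x + y + 1 makes the ideal the whole ring: the system is inconsistent.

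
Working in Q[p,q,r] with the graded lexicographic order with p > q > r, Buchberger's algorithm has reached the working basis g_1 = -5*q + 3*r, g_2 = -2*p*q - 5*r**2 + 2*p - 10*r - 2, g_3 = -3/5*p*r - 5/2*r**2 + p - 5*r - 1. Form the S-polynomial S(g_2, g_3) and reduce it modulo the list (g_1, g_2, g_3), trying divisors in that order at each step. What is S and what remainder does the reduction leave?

S(g_2, g_3) = -25/6*q*r**2 + 5/2*r**3 + 5/3*p*q - p*r - 25/3*q*r + 5*r**2 - 5/3*q + r; remainder on division = 0.

lcm(LM(g_2), LM(g_3)) = p*q*r.
S = (lcm/LT(g_2))·g_2 − (lcm/LT(g_3))·g_3 = -25/6*q*r**2 + 5/2*r**3 + 5/3*p*q - p*r - 25/3*q*r + 5*r**2 - 5/3*q + r.
Reduce S modulo (g_1, g_2, g_3) in that order:
  leading term q*r**2: subtract (5/6*r**2)·g_1 from -25/6*q*r**2 + 5/2*r**3 + 5/3*p*q - p*r - 25/3*q*r + 5*r**2 - 5/3*q + r → 5/3*p*q - p*r - 25/3*q*r + 5*r**2 - 5/3*q + r
  leading term p*q: subtract (-1/3*p)·g_1 from 5/3*p*q - p*r - 25/3*q*r + 5*r**2 - 5/3*q + r → -25/3*q*r + 5*r**2 - 5/3*q + r
  leading term q*r: subtract (5/3*r)·g_1 from -25/3*q*r + 5*r**2 - 5/3*q + r → -5/3*q + r
  leading term q: subtract (1/3)·g_1 from -5/3*q + r → 0
The remainder is 0, so this S-polynomial contributes no new basis element.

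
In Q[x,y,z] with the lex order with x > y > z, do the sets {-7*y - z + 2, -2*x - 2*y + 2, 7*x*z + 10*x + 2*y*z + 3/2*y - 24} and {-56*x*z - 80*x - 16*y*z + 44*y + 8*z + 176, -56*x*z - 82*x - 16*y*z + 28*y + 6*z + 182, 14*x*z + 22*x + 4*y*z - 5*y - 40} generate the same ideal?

No, the ideals differ.

Equality of ideals is decidable: compute both reduced Gröbner bases (unique for the ordering) and check whether they agree.
Buchberger on the first generating set:
f_1 = -7*y - z + 2, LT = y.
f_2 = -2*x - 2*y + 2, LT = x.
f_3 = 7*x*z + 10*x + 2*y*z + 3/2*y - 24, LT = x*z.

S(f_2,f_3): lcm = x*z. S = -10/7*x + 5/7*y*z - 3/14*y - z + 24/7.
  leading term x: subtract (5/7)·f_2 from -10/7*x + 5/7*y*z - 3/14*y - z + 24/7 → 5/7*y*z + 17/14*y - z + 2
  leading term y*z: subtract (-5/49*z)·f_1 from 5/7*y*z + 17/14*y - z + 2 → 17/14*y - 5/49*z**2 - 39/49*z + 2
  leading term y: subtract (-17/98)·f_1 from 17/14*y - 5/49*z**2 - 39/49*z + 2 → -5/49*z**2 - 95/98*z + 115/49
  leading term z**2: no divisor's leading term divides it; move -5/49*z**2 to the remainder.
  leading term z: no divisor's leading term divides it; move -95/98*z to the remainder.
  leading term 1: no divisor's leading term divides it; move 115/49 to the remainder.
  remainder -5/49*z**2 - 95/98*z + 115/49 ≠ 0; add g_4 = -5/49*z**2 - 95/98*z + 115/49 to the basis.

The other S-polynomials (S(f_1,f_2), S(f_1,f_3), S(f_1,g_4), S(f_2,g_4), S(f_3,g_4)) all reduce to 0 modulo the current basis, so we have a Gröbner basis.
Inter-reduce: drop elements whose leading term is divisible by another's, tail-reduce, and make monic.
Reduced Gröbner basis: {x - 1/7*z - 5/7, y + 1/7*z - 2/7, z**2 + 19/2*z - 23}.

Buchberger on the second generating set:
h_1 = -56*x*z - 80*x - 16*y*z + 44*y + 8*z + 176, LT = x*z.
h_2 = -56*x*z - 82*x - 16*y*z + 28*y + 6*z + 182, LT = x*z.
h_3 = 14*x*z + 22*x + 4*y*z - 5*y - 40, LT = x*z.

S(h_1,h_2): lcm = x*z. S = -1/28*x - 2/7*y - 1/28*z + 3/28.
  leading term x: no divisor's leading term divides it; move -1/28*x to the remainder.
  leading term y: no divisor's leading term divides it; move -2/7*y to the remainder.
  leading term z: no divisor's leading term divides it; move -1/28*z to the remainder.
  leading term 1: no divisor's leading term divides it; move 3/28 to the remainder.
  remainder -1/28*x - 2/7*y - 1/28*z + 3/28 ≠ 0; add k_4 = -1/28*x - 2/7*y - 1/28*z + 3/28 to the basis.

S(h_1,h_3): lcm = x*z. S = -1/7*x - 3/7*y - 1/7*z - 2/7.
  leading term x: subtract (4)·k_4 from -1/7*x - 3/7*y - 1/7*z - 2/7 → 5/7*y - 5/7
  leading term y: no divisor's leading term divides it; move 5/7*y to the remainder.
  leading term 1: no divisor's leading term divides it; move -5/7 to the remainder.
  remainder 5/7*y - 5/7 ≠ 0; add k_5 = 5/7*y - 5/7 to the basis.

S(h_1,k_4): lcm = x*z. S = 10/7*x - 54/7*y*z - 11/14*y - z**2 + 20/7*z - 22/7.
  leading term x: subtract (-40)·k_4 from 10/7*x - 54/7*y*z - 11/14*y - z**2 + 20/7*z - 22/7 → -54/7*y*z - 171/14*y - z**2 + 10/7*z + 8/7
  leading term y*z: subtract (-54/5*z)·k_5 from -54/7*y*z - 171/14*y - z**2 + 10/7*z + 8/7 → -171/14*y - z**2 - 44/7*z + 8/7
  leading term y: subtract (-171/10)·k_5 from -171/14*y - z**2 - 44/7*z + 8/7 → -z**2 - 44/7*z - 155/14
  leading term z**2: no divisor's leading term divides it; move -z**2 to the remainder.
  leading term z: no divisor's leading term divides it; move -44/7*z to the remainder.
  leading term 1: no divisor's leading term divides it; move -155/14 to the remainder.
  remainder -z**2 - 44/7*z - 155/14 ≠ 0; add k_6 = -z**2 - 44/7*z - 155/14 to the basis.

The other S-polynomials (S(h_2,h_3), S(h_2,k_4), S(h_3,k_4), S(h_1,k_5), S(h_2,k_5), S(h_3,k_5), S(k_4,k_5), S(h_1,k_6), S(h_2,k_6), S(h_3,k_6), S(k_4,k_6), S(k_5,k_6)) all reduce to 0 modulo the current basis, so we have a Gröbner basis.
Inter-reduce: drop elements whose leading term is divisible by another's, tail-reduce, and make monic.
Reduced Gröbner basis: {x + z + 5, y - 1, z**2 + 44/7*z + 155/14}.

The bases are distinct; the ideals are different.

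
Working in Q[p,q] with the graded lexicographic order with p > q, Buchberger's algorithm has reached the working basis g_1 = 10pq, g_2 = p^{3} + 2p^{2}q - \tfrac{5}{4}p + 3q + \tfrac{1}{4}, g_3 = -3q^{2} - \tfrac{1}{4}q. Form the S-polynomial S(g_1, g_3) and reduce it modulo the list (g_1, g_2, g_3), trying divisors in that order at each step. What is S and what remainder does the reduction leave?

S(g_1, g_3) = -\tfrac{1}{12}pq; remainder on division = 0.

lcm(LM(g_1), LM(g_3)) = pq^{2}.
S = (lcm/LT(g_1))·g_1 − (lcm/LT(g_3))·g_3 = -\tfrac{1}{12}pq.
Reduce S modulo (g_1, g_2, g_3) in that order:
  leading term pq: subtract (-\tfrac{1}{120})·g_1 from -\tfrac{1}{12}pq → 0
The remainder is 0, so this S-polynomial contributes no new basis element.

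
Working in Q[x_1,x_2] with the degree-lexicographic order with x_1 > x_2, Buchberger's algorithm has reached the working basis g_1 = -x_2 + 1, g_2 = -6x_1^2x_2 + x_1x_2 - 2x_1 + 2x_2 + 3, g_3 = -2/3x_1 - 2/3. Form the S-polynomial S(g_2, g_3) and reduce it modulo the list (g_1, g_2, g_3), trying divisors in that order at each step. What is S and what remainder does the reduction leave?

S(g_2, g_3) = -7/6x_1x_2 + 1/3x_1 - 1/3x_2 - 1/2; remainder on division = 0.

lcm(LM(g_2), LM(g_3)) = x_1^2x_2.
S = (lcm/LT(g_2))·g_2 − (lcm/LT(g_3))·g_3 = -7/6x_1x_2 + 1/3x_1 - 1/3x_2 - 1/2.
Reduce S modulo (g_1, g_2, g_3) in that order:
  leading term x_1x_2: subtract (7/6x_1)·g_1 from -7/6x_1x_2 + 1/3x_1 - 1/3x_2 - 1/2 → -5/6x_1 - 1/3x_2 - 1/2
  leading term x_1: subtract (5/4)·g_3 from -5/6x_1 - 1/3x_2 - 1/2 → -1/3x_2 + 1/3
  leading term x_2: subtract (1/3)·g_1 from -1/3x_2 + 1/3 → 0
The remainder is 0, so this S-polynomial contributes no new basis element.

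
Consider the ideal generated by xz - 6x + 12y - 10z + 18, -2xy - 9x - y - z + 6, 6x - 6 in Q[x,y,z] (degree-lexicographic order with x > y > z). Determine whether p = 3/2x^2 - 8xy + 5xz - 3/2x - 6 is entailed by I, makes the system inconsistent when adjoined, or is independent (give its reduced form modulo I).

Adjoining 3/2x^2 - 8xy + 5xz - 3/2x - 6 makes the ideal the whole ring: the system is inconsistent.

First compute the reduced Gröbner basis of I by Buchberger's algorithm.
f_1 = xz - 6x + 12y - 10z + 18, LT = xz.
f_2 = -2xy - 9x - y - z + 6, LT = xy.
f_3 = 6x - 6, LT = x.

S(f_1,f_2): lcm = xyz. S = -6xy - 9/2xz + 12y^2 - 21/2yz - 1/2z^2 + 18y + 3z.
  leading term xy: subtract (3)·f_2 from -6xy - 9/2xz + 12y^2 - 21/2yz - 1/2z^2 + 18y + 3z → -9/2xz + 12y^2 - 21/2yz - 1/2z^2 + 27x + 21y + 6z - 18
  leading term xz: subtract (-9/2)·f_1 from -9/2xz + 12y^2 - 21/2yz - 1/2z^2 + 27x + 21y + 6z - 18 → 12y^2 - 21/2yz - 1/2z^2 + 75y - 39z + 63
  leading term y^2: no divisor's leading term divides it; move 12y^2 to the remainder.
  leading term yz: no divisor's leading term divides it; move -21/2yz to the remainder.
  leading term z^2: no divisor's leading term divides it; move -1/2z^2 to the remainder.
  leading term y: no divisor's leading term divides it; move 75y to the remainder.
  leading term z: no divisor's leading term divides it; move -39z to the remainder.
  leading term 1: no divisor's leading term divides it; move 63 to the remainder.
  remainder 12y^2 - 21/2yz - 1/2z^2 + 75y - 39z + 63 ≠ 0; add h_4 = 12y^2 - 21/2yz - 1/2z^2 + 75y - 39z + 63 to the basis.

S(f_1,f_3): lcm = xz. S = -6x + 12y - 9z + 18.
  leading term x: subtract (-1)·f_3 from -6x + 12y - 9z + 18 → 12y - 9z + 12
  leading term y: no divisor's leading term divides it; move 12y to the remainder.
  leading term z: no divisor's leading term divides it; move -9z to the remainder.
  leading term 1: no divisor's leading term divides it; move 12 to the remainder.
  remainder 12y - 9z + 12 ≠ 0; add h_5 = 12y - 9z + 12 to the basis.

S(f_2,f_3): lcm = xy. S = 9/2x + 3/2y + 1/2z - 3.
  leading term x: subtract (3/4)·f_3 from 9/2x + 3/2y + 1/2z - 3 → 3/2y + 1/2z + 3/2
  leading term y: subtract (1/8)·h_5 from 3/2y + 1/2z + 3/2 → 13/8z
  leading term z: no divisor's leading term divides it; move 13/8z to the remainder.
  remainder 13/8z ≠ 0; add h_6 = 13/8z to the basis.

The other S-polynomials (S(f_1,h_4), S(f_2,h_4), S(f_3,h_4), S(f_1,h_5), S(f_2,h_5), S(f_3,h_5), S(h_4,h_5), S(f_1,h_6), S(f_2,h_6), S(f_3,h_6), S(h_4,h_6), S(h_5,h_6)) all reduce to 0 modulo the current basis, so we have a Gröbner basis.
Inter-reduce: drop elements whose leading term is divisible by another's, tail-reduce, and make monic.
Reduced Gröbner basis: {x - 1, y + 1, z}.
Label its elements g_1 = x - 1, g_2 = y + 1, g_3 = z.

Reduce p = 3/2x^2 - 8xy + 5xz - 3/2x - 6 modulo G:
  leading term x^2: subtract (3/2x)·g_1 from 3/2x^2 - 8xy + 5xz - 3/2x - 6 → -8xy + 5xz - 6
  leading term xy: subtract (-8y)·g_1 from -8xy + 5xz - 6 → 5xz - 8y - 6
  leading term xz: subtract (5z)·g_1 from 5xz - 8y - 6 → -8y + 5z - 6
  leading term y: subtract (-8)·g_2 from -8y + 5z - 6 → 5z + 2
  leading term z: subtract (5)·g_3 from 5z + 2 → 2
  leading term 1: no divisor's leading term divides it; move 2 to the remainder.
  normal form = 2.
The normal form is nonzero, so p ∉ I. Since p minus its normal form lies in I, I + (p) = I + (r) where r = 2; decide whether this ideal is the whole ring.
Here r = 2 is a nonzero constant, hence a unit: 1 ∈ I + (p), the Gröbner basis of I + (p) is {1}, and the enlarged system has no common solution — adjoining p is inconsistent.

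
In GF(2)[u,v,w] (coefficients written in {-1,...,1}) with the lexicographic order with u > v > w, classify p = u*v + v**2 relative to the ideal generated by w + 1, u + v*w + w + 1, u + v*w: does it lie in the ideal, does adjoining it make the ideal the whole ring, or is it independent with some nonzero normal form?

First compute the reduced Gröbner basis of I by Buchberger's algorithm.
f_1 = w + 1, LT = w.
f_2 = u + v*w + w + 1, LT = u.
f_3 = u + v*w, LT = u.

The S-polynomials (S(f_1,f_2), S(f_1,f_3), S(f_2,f_3)) all reduce to 0 modulo the current basis, so we have a Gröbner basis.
Inter-reduce: drop elements whose leading term is divisible by another's, tail-reduce, and make monic.
Reduced Gröbner basis: {u + v, w + 1}.
Label its elements g_1 = u + v, g_2 = w + 1.

Reduce p = u*v + v**2 modulo G:
  leading term u*v: subtract (v)·g_1 from u*v + v**2 → 0
  normal form = 0.
Since the normal form is 0, p ∈ I.

The remainder on division by a Gröbner basis is unique — it is the normal form.

u*v + v**2 lies in I (it reduces to 0).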